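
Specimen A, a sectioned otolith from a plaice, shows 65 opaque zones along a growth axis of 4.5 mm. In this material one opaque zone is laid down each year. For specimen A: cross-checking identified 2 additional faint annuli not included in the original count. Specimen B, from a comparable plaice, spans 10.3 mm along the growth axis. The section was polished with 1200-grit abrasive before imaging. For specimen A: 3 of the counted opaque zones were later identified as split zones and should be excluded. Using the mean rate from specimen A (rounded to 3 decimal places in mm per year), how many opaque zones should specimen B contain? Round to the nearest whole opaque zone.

Specimen A: adjusted count: 65 − 3 + 2 = 64 opaque zones.
A: Mean rate = 4.5 mm / 64 years ≈ 0.070 mm per year.
Specimen B: 10.3 mm / 0.070 mm per year = 147.14 years ≈ 147 opaque zones.

147 opaque zones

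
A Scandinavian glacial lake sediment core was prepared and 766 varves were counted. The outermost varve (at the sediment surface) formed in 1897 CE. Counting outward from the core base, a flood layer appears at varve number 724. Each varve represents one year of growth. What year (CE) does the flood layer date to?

1855 CE

The flood layer sits at varve 724 from the core base, so 766 − 724 = 42 varves formed after it.
The varve at the sediment surface is 1897 CE, so the flood layer dates to 1897 − 42 = 1855 CE.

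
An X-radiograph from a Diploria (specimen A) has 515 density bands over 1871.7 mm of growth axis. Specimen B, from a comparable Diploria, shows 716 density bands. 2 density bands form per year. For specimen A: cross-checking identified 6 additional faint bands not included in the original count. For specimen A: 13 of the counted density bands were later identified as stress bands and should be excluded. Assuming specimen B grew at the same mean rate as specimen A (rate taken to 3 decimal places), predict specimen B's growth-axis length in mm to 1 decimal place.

Specimen A: adjusted count: 515 − 13 + 6 = 508 density bands.
Specimen A: dividing by 2 density bands per year: 508 / 2 = 254 years.
A: Mean rate = 1871.7 mm / 254 years ≈ 7.369 mm/yr.
Specimen B: dividing by 2 density bands per year: 716 / 2 = 358 years. B's length ≈ 7.369 × 358 = 2638.1 mm.

2638.1 mm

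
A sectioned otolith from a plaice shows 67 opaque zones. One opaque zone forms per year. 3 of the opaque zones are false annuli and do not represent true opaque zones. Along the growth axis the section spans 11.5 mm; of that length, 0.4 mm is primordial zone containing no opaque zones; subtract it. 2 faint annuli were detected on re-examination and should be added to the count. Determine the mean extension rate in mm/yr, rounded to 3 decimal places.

Correcting the raw count gives 67 − 3 + 2 = 66 true opaque zones.
The growth record spans 11.5 − 0.4 = 11.1 mm.
Extension rate ≈ 11.1 / 66 = 0.168 mm/yr.

0.168 mm/yr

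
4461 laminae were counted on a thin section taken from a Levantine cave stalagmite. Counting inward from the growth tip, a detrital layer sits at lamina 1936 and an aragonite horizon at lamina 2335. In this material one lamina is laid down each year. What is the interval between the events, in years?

Separation: 2335 − 1936 = 399 laminae.
At one lamina per year, 399 years elapsed between them.

399 years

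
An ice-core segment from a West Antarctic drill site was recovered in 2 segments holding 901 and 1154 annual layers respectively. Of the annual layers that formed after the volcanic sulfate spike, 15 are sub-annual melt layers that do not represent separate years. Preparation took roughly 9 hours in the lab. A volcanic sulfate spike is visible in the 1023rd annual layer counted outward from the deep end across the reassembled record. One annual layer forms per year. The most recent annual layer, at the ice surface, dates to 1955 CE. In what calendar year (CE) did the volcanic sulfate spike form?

938 CE

Total annual layers = 901 + 1154 = 2055.
The volcanic sulfate spike sits at annual layer 1023 from the deep end, so 2055 − 1023 = 1032 annual layers formed after it.
Removing the 15 false annual layers leaves 1032 − 15 = 1017 true annual layers beyond the volcanic sulfate spike.
1955 − 1017 = 938 CE.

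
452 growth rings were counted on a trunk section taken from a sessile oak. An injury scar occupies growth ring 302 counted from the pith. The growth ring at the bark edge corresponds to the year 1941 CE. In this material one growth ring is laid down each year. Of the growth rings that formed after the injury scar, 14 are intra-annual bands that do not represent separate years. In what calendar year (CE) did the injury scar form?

Between growth ring 302 and the bark edge there are 452 − 302 = 150 growth rings.
Excluding 14 false growth rings: 150 − 14 = 136.
The growth ring at the bark edge is 1941 CE, so the injury scar dates to 1941 − 136 = 1805 CE.

1805 CE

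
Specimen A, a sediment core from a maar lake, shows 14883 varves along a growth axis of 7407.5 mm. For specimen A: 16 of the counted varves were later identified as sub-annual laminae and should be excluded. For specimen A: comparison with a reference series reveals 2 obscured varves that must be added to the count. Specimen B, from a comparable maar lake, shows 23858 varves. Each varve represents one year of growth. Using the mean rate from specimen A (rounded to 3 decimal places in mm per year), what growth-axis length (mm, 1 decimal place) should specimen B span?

11881.3 mm

Specimen A: after corrections the count is 14883 − 16 + 2 = 14869 varves.
A: Extension rate ≈ 7407.5 / 14869 = 0.498 mm per year.
For B, 0.498 mm/year × 23858 years = 11881.3 mm.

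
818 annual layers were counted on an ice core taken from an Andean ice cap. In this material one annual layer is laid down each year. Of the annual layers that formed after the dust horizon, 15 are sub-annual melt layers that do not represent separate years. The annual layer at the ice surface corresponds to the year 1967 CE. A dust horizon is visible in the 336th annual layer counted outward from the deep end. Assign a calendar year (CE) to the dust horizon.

818 − 336 = 482 annual layers lie beyond the dust horizon toward the ice surface.
482 − 15 false = 467 true annual layers after the dust horizon.
1967 − 467 = 1500 CE.

1500 CE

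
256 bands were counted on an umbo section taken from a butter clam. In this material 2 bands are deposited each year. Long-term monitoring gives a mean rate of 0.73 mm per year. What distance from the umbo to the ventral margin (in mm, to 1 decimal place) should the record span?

93.4 mm

256 bands at 2 per year is 256 / 2 = 128 years.
Predicted length = 0.73 mm/year × 128 years = 93.4 mm.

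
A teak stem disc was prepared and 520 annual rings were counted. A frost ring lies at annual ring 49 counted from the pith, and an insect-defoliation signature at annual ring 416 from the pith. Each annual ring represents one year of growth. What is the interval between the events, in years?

416 − 49 = 367 annual rings lie between the two events.
At one annual ring per year, 367 years elapsed between them.

367 yr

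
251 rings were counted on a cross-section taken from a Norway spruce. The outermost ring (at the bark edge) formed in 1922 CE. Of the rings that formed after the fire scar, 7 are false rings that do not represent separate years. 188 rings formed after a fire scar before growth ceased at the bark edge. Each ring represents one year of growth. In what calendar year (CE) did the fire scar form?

1741 CE

188 rings formed after the fire scar.
188 − 7 false = 181 true rings after the fire scar.
Counting back 181 years from 1922 CE places the fire scar in 1922 − 181 = 1741 CE.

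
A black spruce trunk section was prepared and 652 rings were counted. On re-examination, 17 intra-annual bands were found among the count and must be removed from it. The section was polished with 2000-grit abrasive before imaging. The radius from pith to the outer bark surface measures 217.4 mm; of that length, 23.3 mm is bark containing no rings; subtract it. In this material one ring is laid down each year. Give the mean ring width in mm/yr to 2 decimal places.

0.31 mm/yr

Correcting the raw count gives 652 − 17 = 635 true rings.
The growth record spans 217.4 − 23.3 = 194.1 mm.
Extension rate ≈ 194.1 / 635 = 0.31 mm/yr.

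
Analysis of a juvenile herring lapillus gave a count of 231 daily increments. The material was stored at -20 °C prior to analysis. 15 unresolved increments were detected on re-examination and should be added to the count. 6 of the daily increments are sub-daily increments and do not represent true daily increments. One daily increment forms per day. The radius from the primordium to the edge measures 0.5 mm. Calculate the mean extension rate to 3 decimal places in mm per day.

0.002 mm per day

Correcting the raw count gives 231 − 6 + 15 = 240 true daily increments.
0.5 mm over 240 days gives 0.5 / 240 ≈ 0.002 mm per day.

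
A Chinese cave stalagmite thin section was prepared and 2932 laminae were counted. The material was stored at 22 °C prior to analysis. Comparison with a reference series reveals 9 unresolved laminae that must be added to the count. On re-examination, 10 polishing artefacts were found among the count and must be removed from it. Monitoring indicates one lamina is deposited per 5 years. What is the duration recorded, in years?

14655 years

Adjusted count: 2932 − 10 + 9 = 2931 laminae.
Multiplying by 5 years per lamina: 2931 × 5 = 14655 years.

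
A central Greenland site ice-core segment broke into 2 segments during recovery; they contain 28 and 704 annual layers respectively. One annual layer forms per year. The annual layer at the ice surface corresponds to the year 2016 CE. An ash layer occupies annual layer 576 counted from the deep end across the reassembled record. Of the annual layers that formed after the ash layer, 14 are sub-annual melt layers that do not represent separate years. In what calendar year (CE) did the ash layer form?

Total annual layers = 28 + 704 = 732.
Between annual layer 576 and the ice surface there are 732 − 576 = 156 annual layers.
Removing the 14 false annual layers leaves 156 − 14 = 142 true annual layers beyond the ash layer.
2016 − 142 = 1874 CE.

1874 CE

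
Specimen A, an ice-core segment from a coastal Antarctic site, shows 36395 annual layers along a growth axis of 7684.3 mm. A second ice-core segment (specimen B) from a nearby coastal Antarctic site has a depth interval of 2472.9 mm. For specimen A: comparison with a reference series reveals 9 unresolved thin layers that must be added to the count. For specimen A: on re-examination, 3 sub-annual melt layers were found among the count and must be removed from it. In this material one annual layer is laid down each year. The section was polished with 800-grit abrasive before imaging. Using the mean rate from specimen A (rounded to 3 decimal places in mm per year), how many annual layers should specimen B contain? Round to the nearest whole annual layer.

11720 annual layers

Specimen A: after corrections the count is 36395 − 3 + 9 = 36401 annual layers.
A: 7684.3 mm over 36401 years gives 7684.3 / 36401 ≈ 0.211 mm/year.
Specimen B: 2472.9 mm / 0.211 mm per year = 11719.91 years ≈ 11720 annual layers.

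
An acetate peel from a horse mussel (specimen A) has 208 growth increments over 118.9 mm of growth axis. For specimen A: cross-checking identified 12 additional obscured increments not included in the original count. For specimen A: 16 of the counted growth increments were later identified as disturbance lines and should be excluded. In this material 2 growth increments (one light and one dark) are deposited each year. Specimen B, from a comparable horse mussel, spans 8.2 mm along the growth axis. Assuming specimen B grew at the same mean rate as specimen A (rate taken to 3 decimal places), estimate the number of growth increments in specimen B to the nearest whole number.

Specimen A: adjusted count: 208 − 16 + 12 = 204 growth increments.
Specimen A: 204 growth increments at 2 per year is 204 / 2 = 102 years.
A: Extension rate ≈ 118.9 / 102 = 1.166 mm/year.
B spans 8.2 / 1.166 = 7.03 years; at 2 growth increments per year that is 7.03 × 2 ≈ 14 growth increments.

14 growth increments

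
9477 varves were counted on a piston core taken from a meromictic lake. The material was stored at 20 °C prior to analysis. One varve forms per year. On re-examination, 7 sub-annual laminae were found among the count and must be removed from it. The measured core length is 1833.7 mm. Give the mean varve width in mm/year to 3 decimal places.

0.194 mm/year

True varve count = 9477 − 7 = 9470.
Mean rate = 1833.7 mm / 9470 years ≈ 0.194 mm/year.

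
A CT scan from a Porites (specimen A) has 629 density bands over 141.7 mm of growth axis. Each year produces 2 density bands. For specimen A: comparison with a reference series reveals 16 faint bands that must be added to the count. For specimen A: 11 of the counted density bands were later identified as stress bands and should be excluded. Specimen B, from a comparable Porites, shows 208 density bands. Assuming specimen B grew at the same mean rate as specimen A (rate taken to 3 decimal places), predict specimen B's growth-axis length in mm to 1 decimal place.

46.5 mm

Specimen A: adjusted count: 629 − 11 + 16 = 634 density bands.
Specimen A: dividing by 2 density bands per year: 634 / 2 = 317 years.
A: Mean rate = 141.7 mm / 317 years ≈ 0.447 mm/year.
Specimen B: with 2 density bands per year, 208 / 2 = 104 years. For B, 0.447 mm/year × 104 years = 46.5 mm.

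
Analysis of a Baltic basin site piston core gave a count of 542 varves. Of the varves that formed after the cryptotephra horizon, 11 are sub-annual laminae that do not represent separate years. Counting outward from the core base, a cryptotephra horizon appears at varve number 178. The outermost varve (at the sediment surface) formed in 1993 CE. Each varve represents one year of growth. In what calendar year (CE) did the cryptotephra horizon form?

1640 CE

The cryptotephra horizon sits at varve 178 from the core base, so 542 − 178 = 364 varves formed after it.
Excluding 11 false varves: 364 − 11 = 353.
The varve at the sediment surface is 1993 CE, so the cryptotephra horizon dates to 1993 − 353 = 1640 CE.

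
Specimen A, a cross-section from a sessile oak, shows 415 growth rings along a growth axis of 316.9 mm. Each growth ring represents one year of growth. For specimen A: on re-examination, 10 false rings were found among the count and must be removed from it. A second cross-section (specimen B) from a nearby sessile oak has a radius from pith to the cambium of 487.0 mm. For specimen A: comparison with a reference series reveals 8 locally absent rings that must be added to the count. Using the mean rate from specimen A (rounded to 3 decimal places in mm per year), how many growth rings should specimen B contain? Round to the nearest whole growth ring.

635 growth rings

Specimen A: true growth ring count = 415 − 10 + 8 = 413.
A: 316.9 mm over 413 years gives 316.9 / 413 ≈ 0.767 mm per year.
Specimen B: 487.0 mm / 0.767 mm per year = 634.94 years ≈ 635 growth rings.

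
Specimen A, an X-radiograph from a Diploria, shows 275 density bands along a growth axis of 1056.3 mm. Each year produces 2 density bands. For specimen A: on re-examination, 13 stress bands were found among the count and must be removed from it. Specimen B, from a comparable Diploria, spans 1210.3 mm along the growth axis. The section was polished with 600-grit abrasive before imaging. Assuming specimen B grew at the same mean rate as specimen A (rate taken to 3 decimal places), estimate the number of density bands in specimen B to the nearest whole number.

Specimen A: true density band count = 275 − 13 = 262.
Specimen A: dividing by 2 density bands per year: 262 / 2 = 131 years.
A: 1056.3 mm over 131 years gives 1056.3 / 131 ≈ 8.063 mm/year.
Specimen B: 1210.3 mm / 8.063 mm per year = 150.11 years; at 2 density bands per year that is 150.11 × 2 ≈ 300 density bands.

300 density bands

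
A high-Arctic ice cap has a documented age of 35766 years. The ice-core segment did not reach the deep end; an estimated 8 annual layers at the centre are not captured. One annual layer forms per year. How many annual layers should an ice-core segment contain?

Expected annual layers over 35766 years: 35766.
Less the 8 uncaptured annual layers: 35766 − 8 = 35758.

35758 annual layers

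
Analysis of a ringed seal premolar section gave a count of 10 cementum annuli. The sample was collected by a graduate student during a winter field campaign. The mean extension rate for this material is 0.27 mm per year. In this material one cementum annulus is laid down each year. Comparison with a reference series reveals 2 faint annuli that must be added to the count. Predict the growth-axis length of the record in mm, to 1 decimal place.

Adjusted count: 10 + 2 = 12 cementum annuli.
Length ≈ 0.27 × 12 = 3.2 mm.

3.2 mm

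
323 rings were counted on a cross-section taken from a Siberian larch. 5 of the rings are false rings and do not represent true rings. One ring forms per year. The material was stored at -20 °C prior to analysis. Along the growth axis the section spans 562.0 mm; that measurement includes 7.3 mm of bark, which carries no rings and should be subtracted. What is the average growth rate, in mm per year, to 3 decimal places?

True ring count = 323 − 5 = 318.
Removing the 7.3 mm offcut leaves 562.0 − 7.3 = 554.7 mm.
Mean rate = 554.7 mm / 318 years ≈ 1.744 mm per year.

1.744 mm per year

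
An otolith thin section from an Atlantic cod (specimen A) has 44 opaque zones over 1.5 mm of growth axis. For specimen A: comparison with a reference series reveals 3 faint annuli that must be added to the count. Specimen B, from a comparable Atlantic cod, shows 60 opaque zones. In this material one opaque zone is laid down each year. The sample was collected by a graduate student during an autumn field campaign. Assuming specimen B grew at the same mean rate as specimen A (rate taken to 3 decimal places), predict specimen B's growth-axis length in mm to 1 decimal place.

Specimen A: correcting the raw count gives 44 + 3 = 47 true opaque zones.
A: 1.5 mm over 47 years gives 1.5 / 47 ≈ 0.032 mm/year.
B's length ≈ 0.032 × 60 = 1.9 mm.

1.9 mm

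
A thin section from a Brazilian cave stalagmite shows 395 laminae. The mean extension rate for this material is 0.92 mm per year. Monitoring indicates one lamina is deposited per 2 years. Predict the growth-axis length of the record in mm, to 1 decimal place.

726.8 mm

Multiplying by 2 years per lamina: 395 × 2 = 790 years.
Predicted length = 0.92 mm/year × 790 years = 726.8 mm.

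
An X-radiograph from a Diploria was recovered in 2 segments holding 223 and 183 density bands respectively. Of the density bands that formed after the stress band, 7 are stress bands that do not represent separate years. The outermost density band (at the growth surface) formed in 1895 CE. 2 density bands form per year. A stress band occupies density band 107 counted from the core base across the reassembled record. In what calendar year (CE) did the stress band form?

Total density bands = 223 + 183 = 406.
406 − 107 = 299 density bands lie beyond the stress band toward the growth surface.
Excluding 7 false density bands: 299 − 7 = 292.
With 2 density bands per year, 292 / 2 = 146 years.
1895 − 146 = 1749 CE.

1749 CE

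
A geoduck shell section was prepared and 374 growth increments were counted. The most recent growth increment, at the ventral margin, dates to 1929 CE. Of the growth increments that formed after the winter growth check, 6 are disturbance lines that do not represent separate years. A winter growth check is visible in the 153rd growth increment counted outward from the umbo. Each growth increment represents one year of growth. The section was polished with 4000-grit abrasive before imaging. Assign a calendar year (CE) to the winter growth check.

The winter growth check sits at growth increment 153 from the umbo, so 374 − 153 = 221 growth increments formed after it.
221 − 6 false = 215 true growth increments after the winter growth check.
Counting back 215 years from 1929 CE places the winter growth check in 1929 − 215 = 1714 CE.

1714 CE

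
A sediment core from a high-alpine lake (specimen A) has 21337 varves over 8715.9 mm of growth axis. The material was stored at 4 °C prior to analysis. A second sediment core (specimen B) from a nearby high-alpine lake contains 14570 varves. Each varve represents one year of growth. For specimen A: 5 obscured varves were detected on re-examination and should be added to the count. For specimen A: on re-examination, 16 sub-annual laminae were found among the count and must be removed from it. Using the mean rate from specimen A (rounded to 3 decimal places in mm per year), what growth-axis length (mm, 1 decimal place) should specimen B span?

5959.1 mm

Specimen A: true varve count = 21337 − 16 + 5 = 21326.
A: Mean rate = 8715.9 mm / 21326 years ≈ 0.409 mm/year.
B's length ≈ 0.409 × 14570 = 5959.1 mm.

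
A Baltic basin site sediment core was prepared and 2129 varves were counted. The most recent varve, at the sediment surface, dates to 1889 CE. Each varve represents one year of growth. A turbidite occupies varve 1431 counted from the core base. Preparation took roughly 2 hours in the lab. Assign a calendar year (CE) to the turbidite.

Between varve 1431 and the sediment surface there are 2129 − 1431 = 698 varves.
1889 − 698 = 1191 CE.

1191 CE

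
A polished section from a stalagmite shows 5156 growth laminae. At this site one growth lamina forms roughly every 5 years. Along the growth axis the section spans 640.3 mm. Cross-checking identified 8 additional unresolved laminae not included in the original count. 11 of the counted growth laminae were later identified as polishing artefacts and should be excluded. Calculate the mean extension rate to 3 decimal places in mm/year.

Correcting the raw count gives 5156 − 11 + 8 = 5153 true growth laminae.
At 5 years per growth lamina, 5153 × 5 = 25765 years.
640.3 mm over 25765 years gives 640.3 / 25765 ≈ 0.025 mm/year.

0.025 mm/year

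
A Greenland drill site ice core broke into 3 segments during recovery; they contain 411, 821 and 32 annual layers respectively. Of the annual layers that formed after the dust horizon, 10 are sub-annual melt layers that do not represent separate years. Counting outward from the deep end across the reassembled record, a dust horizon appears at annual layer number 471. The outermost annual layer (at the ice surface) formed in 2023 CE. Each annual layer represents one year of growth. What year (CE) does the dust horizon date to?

Total annual layers = 411 + 821 + 32 = 1264.
1264 − 471 = 793 annual layers lie beyond the dust horizon toward the ice surface.
793 − 10 false = 783 true annual layers after the dust horizon.
The annual layer at the ice surface is 2023 CE, so the dust horizon dates to 2023 − 783 = 1240 CE.

1240 CE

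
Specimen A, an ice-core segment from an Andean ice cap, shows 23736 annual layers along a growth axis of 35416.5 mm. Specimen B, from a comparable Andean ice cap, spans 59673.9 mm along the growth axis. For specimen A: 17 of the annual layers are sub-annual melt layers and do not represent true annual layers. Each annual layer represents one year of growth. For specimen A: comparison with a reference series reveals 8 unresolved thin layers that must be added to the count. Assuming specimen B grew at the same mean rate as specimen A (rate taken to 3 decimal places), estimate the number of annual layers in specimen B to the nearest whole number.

Specimen A: after corrections the count is 23736 − 17 + 8 = 23727 annual layers.
A: 35416.5 mm over 23727 years gives 35416.5 / 23727 ≈ 1.493 mm/yr.
For B, 59673.9 / 1.493 = 39969.12 years ≈ 39969 annual layers.

39969 annual layers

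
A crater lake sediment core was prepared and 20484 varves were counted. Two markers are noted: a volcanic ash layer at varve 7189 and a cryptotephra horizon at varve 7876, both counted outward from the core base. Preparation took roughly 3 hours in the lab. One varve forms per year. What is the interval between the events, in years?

7876 − 7189 = 687 varves lie between the two events.
One varve per year makes the interval 687 years.

687 years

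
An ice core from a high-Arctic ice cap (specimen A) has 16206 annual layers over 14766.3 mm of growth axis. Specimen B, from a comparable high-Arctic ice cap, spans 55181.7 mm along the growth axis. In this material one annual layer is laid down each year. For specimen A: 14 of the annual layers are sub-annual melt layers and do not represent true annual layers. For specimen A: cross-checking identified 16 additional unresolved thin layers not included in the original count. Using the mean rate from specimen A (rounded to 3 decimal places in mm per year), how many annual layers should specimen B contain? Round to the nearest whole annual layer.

Specimen A: correcting the raw count gives 16206 − 14 + 16 = 16208 true annual layers.
A: Extension rate ≈ 14766.3 / 16208 = 0.911 mm per year.
For B, 55181.7 / 0.911 = 60572.67 years ≈ 60573 annual layers.

60573 annual layers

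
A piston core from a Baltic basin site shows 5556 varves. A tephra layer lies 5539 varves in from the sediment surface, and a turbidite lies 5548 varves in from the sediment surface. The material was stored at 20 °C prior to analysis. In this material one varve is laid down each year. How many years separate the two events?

9 years

The two markers are separated by 5548 − 5539 = 9 varves.
That is 9 years at one varve per year.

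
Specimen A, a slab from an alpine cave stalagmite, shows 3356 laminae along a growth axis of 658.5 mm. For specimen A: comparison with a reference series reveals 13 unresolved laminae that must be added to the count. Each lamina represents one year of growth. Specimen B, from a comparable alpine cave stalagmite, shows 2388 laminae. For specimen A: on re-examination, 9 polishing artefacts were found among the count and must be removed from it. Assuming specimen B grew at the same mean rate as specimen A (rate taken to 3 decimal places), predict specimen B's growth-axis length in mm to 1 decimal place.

468.0 mm

Specimen A: after corrections the count is 3356 − 9 + 13 = 3360 laminae.
A: Mean rate = 658.5 mm / 3360 years ≈ 0.196 mm per year.
For B, 0.196 mm/year × 2388 years = 468.0 mm.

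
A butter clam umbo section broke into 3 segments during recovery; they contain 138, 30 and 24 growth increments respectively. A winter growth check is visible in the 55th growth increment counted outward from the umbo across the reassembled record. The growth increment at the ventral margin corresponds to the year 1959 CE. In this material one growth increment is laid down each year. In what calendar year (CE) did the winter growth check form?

Total growth increments = 138 + 30 + 24 = 192.
Between growth increment 55 and the ventral margin there are 192 − 55 = 137 growth increments.
The growth increment at the ventral margin is 1959 CE, so the winter growth check dates to 1959 − 137 = 1822 CE.

1822 CE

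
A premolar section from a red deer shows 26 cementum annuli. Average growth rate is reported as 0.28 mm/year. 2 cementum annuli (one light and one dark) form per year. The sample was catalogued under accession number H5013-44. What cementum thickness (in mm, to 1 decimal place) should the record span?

3.6 mm

Dividing by 2 cementum annuli per year: 26 / 2 = 13 years.
Predicted length = 0.28 mm/year × 13 years = 3.6 mm.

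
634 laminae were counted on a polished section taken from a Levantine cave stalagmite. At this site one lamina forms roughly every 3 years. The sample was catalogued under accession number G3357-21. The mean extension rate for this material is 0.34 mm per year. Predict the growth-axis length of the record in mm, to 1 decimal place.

646.7 mm

634 laminae at 3 years each span 634 × 3 = 1902 years.
Predicted length = 0.34 mm/year × 1902 years = 646.7 mm.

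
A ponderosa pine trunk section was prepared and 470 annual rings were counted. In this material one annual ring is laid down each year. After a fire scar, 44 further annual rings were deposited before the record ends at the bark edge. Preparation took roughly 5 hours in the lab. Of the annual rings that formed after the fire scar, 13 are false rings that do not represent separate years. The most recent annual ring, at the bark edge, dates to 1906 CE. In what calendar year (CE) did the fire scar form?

1875 CE

There are 44 annual rings younger than the fire scar.
Removing the 13 false annual rings leaves 44 − 13 = 31 true annual rings beyond the fire scar.
The annual ring at the bark edge is 1906 CE, so the fire scar dates to 1906 − 31 = 1875 CE.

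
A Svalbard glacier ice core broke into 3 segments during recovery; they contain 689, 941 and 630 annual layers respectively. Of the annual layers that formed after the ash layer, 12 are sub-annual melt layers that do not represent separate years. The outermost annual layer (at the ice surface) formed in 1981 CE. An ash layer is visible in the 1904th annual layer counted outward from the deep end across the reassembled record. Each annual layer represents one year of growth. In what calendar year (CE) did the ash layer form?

Total annual layers = 689 + 941 + 630 = 2260.
Between annual layer 1904 and the ice surface there are 2260 − 1904 = 356 annual layers.
356 − 12 false = 344 true annual layers after the ash layer.
1981 − 344 = 1637 CE.

1637 CE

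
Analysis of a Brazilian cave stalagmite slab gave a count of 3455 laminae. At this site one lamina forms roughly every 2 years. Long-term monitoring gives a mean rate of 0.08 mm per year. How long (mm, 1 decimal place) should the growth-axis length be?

552.8 mm

Multiplying by 2 years per lamina: 3455 × 2 = 6910 years.
Predicted length = 0.08 mm/year × 6910 years = 552.8 mm.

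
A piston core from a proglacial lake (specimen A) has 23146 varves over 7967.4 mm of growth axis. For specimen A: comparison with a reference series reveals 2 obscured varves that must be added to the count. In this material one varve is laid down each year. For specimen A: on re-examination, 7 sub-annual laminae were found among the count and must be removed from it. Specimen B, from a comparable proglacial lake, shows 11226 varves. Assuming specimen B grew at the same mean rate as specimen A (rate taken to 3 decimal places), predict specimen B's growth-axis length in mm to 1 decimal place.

Specimen A: true varve count = 23146 − 7 + 2 = 23141.
A: 7967.4 mm over 23141 years gives 7967.4 / 23141 ≈ 0.344 mm per year.
For B, 0.344 mm/year × 11226 years = 3861.7 mm.

3861.7 mm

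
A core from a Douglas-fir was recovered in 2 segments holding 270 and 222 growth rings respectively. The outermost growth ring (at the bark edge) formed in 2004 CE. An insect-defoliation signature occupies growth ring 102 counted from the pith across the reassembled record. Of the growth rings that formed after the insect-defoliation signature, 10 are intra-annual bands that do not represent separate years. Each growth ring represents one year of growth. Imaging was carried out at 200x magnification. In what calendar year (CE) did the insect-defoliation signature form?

Total growth rings = 270 + 222 = 492.
492 − 102 = 390 growth rings lie beyond the insect-defoliation signature toward the bark edge.
Excluding 10 false growth rings: 390 − 10 = 380.
2004 − 380 = 1624 CE.

1624 CE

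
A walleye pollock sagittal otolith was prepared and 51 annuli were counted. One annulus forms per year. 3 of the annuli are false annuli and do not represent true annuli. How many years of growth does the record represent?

48 yr

Correcting the raw count gives 51 − 3 = 48 true annuli.
At one annulus per year, that is 48 years.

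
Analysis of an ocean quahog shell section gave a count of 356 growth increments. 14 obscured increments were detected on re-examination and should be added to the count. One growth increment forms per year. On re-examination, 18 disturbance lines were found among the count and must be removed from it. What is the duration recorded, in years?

Adjusted count: 356 − 18 + 14 = 352 growth increments.
With a one-to-one growth increment periodicity this is 352 years.

352 yr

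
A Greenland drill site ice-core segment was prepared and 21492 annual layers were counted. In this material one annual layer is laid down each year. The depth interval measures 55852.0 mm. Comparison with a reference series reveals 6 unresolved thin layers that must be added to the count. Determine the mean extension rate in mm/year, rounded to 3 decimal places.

Adjusted count: 21492 + 6 = 21498 annual layers.
55852.0 mm over 21498 years gives 55852.0 / 21498 ≈ 2.598 mm/year.

2.598 mm/year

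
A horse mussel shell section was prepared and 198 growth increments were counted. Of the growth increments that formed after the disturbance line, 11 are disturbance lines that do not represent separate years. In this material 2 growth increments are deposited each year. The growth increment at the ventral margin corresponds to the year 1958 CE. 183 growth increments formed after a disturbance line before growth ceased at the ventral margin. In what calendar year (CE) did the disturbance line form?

1872 CE

183 growth increments post-date the disturbance line.
Excluding 11 false growth increments: 183 − 11 = 172.
Dividing by 2 growth increments per year: 172 / 2 = 86 years.
Counting back 86 years from 1958 CE places the disturbance line in 1958 − 86 = 1872 CE.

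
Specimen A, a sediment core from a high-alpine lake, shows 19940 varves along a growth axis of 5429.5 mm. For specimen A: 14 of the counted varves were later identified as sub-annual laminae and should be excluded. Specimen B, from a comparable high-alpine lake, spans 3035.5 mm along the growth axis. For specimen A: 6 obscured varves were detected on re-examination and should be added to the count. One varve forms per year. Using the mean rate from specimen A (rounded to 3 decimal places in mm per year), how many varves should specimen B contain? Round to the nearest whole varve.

Specimen A: correcting the raw count gives 19940 − 14 + 6 = 19932 true varves.
A: 5429.5 mm over 19932 years gives 5429.5 / 19932 ≈ 0.272 mm per year.
Specimen B: 3035.5 mm / 0.272 mm per year = 11159.93 years ≈ 11160 varves.

11160 varves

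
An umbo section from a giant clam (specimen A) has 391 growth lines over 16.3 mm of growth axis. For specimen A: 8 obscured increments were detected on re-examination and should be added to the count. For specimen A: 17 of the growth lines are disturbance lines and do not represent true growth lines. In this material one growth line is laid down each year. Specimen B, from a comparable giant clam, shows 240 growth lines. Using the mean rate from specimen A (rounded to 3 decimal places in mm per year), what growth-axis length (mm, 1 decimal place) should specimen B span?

Specimen A: adjusted count: 391 − 17 + 8 = 382 growth lines.
A: 16.3 mm over 382 years gives 16.3 / 382 ≈ 0.043 mm/year.
For B, 0.043 mm/year × 240 years = 10.3 mm.

10.3 mm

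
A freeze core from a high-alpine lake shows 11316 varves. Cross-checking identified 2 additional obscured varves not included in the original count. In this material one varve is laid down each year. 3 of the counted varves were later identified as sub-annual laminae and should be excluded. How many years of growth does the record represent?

11315 years

After corrections the count is 11316 − 3 + 2 = 11315 varves.
At one varve per year, that is 11315 years.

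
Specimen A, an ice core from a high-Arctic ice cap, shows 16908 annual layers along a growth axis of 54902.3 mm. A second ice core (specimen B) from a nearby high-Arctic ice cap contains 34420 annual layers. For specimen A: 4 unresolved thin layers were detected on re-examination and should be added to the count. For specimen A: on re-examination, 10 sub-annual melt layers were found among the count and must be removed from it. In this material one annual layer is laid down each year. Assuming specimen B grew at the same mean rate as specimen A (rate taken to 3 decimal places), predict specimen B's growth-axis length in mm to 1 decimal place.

111796.2 mm

Specimen A: adjusted count: 16908 − 10 + 4 = 16902 annual layers.
A: Mean rate = 54902.3 mm / 16902 years ≈ 3.248 mm per year.
Length of B = 3.248 × 34420 = 111796.2 mm.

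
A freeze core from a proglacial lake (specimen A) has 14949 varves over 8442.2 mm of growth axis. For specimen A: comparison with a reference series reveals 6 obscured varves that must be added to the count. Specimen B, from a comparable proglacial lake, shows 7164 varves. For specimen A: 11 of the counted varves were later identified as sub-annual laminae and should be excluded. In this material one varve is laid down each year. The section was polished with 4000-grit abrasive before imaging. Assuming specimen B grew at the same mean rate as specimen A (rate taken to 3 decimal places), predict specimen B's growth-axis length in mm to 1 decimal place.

Specimen A: correcting the raw count gives 14949 − 11 + 6 = 14944 true varves.
A: Mean rate = 8442.2 mm / 14944 years ≈ 0.565 mm per year.
For B, 0.565 mm/year × 7164 years = 4047.7 mm.

4047.7 mm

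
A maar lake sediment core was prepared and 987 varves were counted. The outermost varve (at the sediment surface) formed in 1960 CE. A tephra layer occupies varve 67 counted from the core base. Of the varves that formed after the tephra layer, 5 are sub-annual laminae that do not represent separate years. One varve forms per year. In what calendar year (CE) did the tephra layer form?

1045 CE

Between varve 67 and the sediment surface there are 987 − 67 = 920 varves.
Excluding 5 false varves: 920 − 5 = 915.
Counting back 915 years from 1960 CE places the tephra layer in 1960 − 915 = 1045 CE.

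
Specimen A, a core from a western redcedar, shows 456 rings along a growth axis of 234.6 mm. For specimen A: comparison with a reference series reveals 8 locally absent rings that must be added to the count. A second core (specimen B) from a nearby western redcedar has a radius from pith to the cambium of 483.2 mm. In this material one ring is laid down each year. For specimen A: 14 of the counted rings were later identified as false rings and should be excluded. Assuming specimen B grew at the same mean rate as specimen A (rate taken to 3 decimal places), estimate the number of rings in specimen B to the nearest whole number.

927 rings

Specimen A: true ring count = 456 − 14 + 8 = 450.
A: 234.6 mm over 450 years gives 234.6 / 450 ≈ 0.521 mm/year.
Specimen B: 483.2 mm / 0.521 mm per year = 927.45 years ≈ 927 rings.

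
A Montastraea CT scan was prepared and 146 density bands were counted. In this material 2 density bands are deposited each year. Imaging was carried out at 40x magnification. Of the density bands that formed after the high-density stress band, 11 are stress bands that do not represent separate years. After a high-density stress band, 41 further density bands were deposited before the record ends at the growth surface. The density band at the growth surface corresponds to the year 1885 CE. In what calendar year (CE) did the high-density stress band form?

1870 CE

There are 41 density bands younger than the high-density stress band.
41 − 11 false = 30 true density bands after the high-density stress band.
With 2 density bands per year, 30 / 2 = 15 years.
Counting back 15 years from 1885 CE places the high-density stress band in 1885 − 15 = 1870 CE.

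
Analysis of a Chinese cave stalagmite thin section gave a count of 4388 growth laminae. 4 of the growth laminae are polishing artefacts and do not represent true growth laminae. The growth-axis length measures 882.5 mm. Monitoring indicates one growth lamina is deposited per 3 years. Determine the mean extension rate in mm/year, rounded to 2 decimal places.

0.07 mm/year

After corrections the count is 4388 − 4 = 4384 growth laminae.
At 3 years per growth lamina, 4384 × 3 = 13152 years.
882.5 mm over 13152 years gives 882.5 / 13152 ≈ 0.07 mm/year.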